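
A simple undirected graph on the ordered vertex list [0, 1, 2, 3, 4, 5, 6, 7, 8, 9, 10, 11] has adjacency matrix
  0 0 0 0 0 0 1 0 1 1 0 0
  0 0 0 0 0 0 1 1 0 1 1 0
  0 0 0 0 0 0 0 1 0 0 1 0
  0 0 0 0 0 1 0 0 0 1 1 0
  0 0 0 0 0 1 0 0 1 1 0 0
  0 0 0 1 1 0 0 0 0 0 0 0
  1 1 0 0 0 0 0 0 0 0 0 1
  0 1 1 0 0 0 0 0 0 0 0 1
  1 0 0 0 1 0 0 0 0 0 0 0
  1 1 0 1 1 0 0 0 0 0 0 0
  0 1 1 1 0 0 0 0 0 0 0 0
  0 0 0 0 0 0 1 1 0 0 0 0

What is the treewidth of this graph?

A width-3 tree decomposition is:
Bags: B1 = {2, 7, 10, 11}  B2 = {1, 7, 10, 11}  B3 = {1, 6, 10, 11}  B4 = {1, 3, 6, 10}  B5 = {1, 3, 6, 9}  B6 = {0, 3, 6, 9}  B7 = {0, 3, 5, 9}  B8 = {0, 4, 5, 9}  B9 = {0, 4, 5, 8}
Tree: B1–B2, B2–B3, B3–B4, B4–B5, B5–B6, B6–B7, B7–B8, B8–B9
The largest bag has 4 vertices, giving width 3; this decomposition certifies tw(G) ≤ 3. For the lower bound: the 4 vertex sets {2,7,11}, {10}, {1}, {0,3,6,9} are disjoint, each induces a connected subgraph, and every pair is joined by at least one edge of G. Contracting each set to a single vertex therefore yields K_{4} as a minor, and since treewidth is minor-monotone, tw(G) ≥ tw(K_{4}) = 3. Combining the bounds, tw(G) = 3.

3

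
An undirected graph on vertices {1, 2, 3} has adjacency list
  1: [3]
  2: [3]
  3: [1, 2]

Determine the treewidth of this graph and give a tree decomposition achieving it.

Every bag has size at most 2, so the width is 2 − 1 = 1 and tw(G) ≤ 1. Since G has at least one edge (e.g. 3–1), it is not an edgeless graph, so tw(G) ≥ 1. Therefore the treewidth is 1.

Treewidth 1.
One optimal decomposition is:
Bags: B1 = {1, 3}  B2 = {2, 3}
Tree: B1–B2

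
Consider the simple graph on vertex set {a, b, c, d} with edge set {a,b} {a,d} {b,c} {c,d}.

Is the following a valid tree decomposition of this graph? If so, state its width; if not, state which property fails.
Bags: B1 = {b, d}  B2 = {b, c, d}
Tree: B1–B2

A tree decomposition must satisfy three properties: every vertex lies in some bag; for every edge, both endpoints lie together in some bag; and for every vertex, the bags containing it form a connected subtree. Here vertex a appears in no bag, so the decomposition is invalid.

No — vertex a appears in no bag.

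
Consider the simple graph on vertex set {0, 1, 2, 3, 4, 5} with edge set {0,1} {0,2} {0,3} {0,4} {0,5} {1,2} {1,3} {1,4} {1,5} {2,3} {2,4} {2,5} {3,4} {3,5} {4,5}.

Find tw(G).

5

A width-5 tree decomposition is:
Bags: B1 = {0, 1, 2, 3, 4, 5}
Tree: (single bag)
With just one bag of size 6, the width is 6 − 1 = 5, so tw(G) ≤ 5. Conversely, {0, 1, 2, 3, 4, 5} is a clique of size 6, and the vertices of any clique must share a bag in every tree decomposition; so some bag has ≥ 6 vertices and tw(G) ≥ 5. The upper and lower bounds meet at 5, so that is the treewidth.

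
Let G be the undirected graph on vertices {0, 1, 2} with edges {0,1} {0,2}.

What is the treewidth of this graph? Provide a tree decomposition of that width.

Treewidth 1.
One such decomposition:
Bags: B1 = {0, 2}  B2 = {0, 1}
Tree: B1–B2

The largest bag has 2 vertices, giving width 1; this decomposition certifies tw(G) ≤ 1. G has an edge, so its treewidth is at least 1. Hence tw(G) = 1 exactly.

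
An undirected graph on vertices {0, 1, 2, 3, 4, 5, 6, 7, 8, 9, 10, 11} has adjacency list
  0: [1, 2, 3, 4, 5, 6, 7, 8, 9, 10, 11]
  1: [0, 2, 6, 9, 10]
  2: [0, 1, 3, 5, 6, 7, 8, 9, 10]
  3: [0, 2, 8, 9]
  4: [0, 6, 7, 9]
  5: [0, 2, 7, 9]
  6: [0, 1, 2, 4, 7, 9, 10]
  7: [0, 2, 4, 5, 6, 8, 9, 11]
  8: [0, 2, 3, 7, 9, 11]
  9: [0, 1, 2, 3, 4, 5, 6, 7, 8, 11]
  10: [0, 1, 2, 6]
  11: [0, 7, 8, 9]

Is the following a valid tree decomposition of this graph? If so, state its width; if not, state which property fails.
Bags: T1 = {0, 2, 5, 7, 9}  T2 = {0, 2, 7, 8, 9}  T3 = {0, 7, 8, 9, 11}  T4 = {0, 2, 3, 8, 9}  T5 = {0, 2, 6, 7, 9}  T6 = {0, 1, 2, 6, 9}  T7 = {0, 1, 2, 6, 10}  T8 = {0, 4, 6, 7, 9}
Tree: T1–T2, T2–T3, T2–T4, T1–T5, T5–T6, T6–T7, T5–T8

Yes; width 4.

Every vertex of G appears in some bag (union = {0, 1, 2, 3, 4, 5, 6, 7, 8, 9, 10, 11}); every edge is covered by a bag; and for each vertex v the set of bags containing v is connected in the bag tree. The decomposition is therefore valid. The largest bag has 5 vertices, so the width is 4.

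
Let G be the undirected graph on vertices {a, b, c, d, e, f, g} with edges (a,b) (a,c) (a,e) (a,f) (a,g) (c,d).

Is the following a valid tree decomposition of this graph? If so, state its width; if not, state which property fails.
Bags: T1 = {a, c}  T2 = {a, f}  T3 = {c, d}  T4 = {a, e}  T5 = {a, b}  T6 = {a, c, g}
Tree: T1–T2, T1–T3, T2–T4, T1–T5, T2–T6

A tree decomposition must satisfy three properties: every vertex lies in some bag; for every edge, both endpoints lie together in some bag; and for every vertex, the bags containing it form a connected subtree. Here bags containing vertex c are not connected in the tree, so the decomposition is invalid.

No — bags containing vertex c are not connected in the tree.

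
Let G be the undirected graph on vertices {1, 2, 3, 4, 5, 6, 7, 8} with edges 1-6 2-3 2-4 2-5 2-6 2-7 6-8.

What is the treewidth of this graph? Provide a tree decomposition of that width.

The largest bag has 2 vertices, giving width 1; this decomposition certifies tw(G) ≤ 1. Any graph with an edge has treewidth ≥ 1, and G has the edge 2–6. Therefore the treewidth is 1.

Treewidth 1.
One such decomposition:
Bags: B1 = {2, 6}  B2 = {2, 4}  B3 = {6, 8}  B4 = {1, 6}  B5 = {2, 3}  B6 = {2, 5}  B7 = {2, 7}
Tree: B1–B2, B1–B3, B1–B4, B2–B5, B1–B6, B5–B7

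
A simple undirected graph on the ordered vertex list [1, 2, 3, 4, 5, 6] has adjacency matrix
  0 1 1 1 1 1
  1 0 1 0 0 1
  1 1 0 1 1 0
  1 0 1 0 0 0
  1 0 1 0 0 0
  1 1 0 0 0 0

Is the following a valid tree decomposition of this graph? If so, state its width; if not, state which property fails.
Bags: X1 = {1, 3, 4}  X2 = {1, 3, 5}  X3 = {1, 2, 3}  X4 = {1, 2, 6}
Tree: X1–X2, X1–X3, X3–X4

Yes; width 2.

Checking the three conditions: (i) the bags cover all of {1, 2, 3, 4, 5, 6}; (ii) for each edge, some bag contains both endpoints; (iii) the bags containing any fixed vertex form a subtree. All hold, so the decomposition is valid with width 3 − 1 = 2.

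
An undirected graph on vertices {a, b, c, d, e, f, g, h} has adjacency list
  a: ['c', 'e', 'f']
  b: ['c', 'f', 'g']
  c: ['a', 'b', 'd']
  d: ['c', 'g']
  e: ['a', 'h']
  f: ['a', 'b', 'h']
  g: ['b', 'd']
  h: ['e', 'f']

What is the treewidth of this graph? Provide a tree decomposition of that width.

Treewidth 2.
One such decomposition:
Bags: B1 = {c, d, g}  B2 = {b, c, g}  B3 = {a, b, c}  B4 = {a, b, f}  B5 = {a, e, f}  B6 = {e, f, h}
Tree: B1–B2, B2–B3, B3–B4, B4–B5, B5–B6

Every bag has size at most 3, so the width is 3 − 1 = 2 and tw(G) ≤ 2. Since d–g–b–c–d is a cycle in G, G is not acyclic. Forests are exactly the graphs of treewidth ≤ 1, so tw(G) ≥ 2. Hence tw(G) = 2 exactly.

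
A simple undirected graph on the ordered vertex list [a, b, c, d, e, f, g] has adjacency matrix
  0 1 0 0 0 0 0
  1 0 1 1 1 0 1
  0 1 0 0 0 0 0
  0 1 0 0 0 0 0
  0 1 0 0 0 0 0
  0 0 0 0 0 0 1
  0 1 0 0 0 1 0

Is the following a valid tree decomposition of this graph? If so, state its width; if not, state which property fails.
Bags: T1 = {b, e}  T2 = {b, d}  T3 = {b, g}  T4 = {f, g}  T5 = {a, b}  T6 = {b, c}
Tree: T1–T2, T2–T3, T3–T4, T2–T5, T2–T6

Yes; width 1.

Every vertex of G appears in some bag (union = {a, b, c, d, e, f, g}); every edge is covered by a bag; and for each vertex v the set of bags containing v is connected in the bag tree. The decomposition is therefore valid. The largest bag has 2 vertices, so the width is 1.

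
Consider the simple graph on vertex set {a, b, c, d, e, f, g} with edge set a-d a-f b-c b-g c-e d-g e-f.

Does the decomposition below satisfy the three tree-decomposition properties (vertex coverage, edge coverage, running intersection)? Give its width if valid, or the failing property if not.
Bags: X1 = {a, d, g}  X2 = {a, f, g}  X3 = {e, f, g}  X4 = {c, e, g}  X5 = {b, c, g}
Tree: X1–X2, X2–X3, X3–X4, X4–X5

Yes; width 2.

Vertex coverage: the bags together contain {a, b, c, d, e, f, g}, the full vertex set. Edge coverage: each edge of G has both endpoints in at least one bag. Running intersection: for every vertex, the bags containing it form a connected subtree. All three properties hold, so this is a valid tree decomposition of width max|bag| − 1 = 2, and hence tw(G) ≤ 2.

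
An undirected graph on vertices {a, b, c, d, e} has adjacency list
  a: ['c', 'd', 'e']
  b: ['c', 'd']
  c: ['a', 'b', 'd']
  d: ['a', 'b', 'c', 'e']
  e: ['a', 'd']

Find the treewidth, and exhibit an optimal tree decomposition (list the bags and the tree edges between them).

The largest bag has 3 vertices, giving width 2; this decomposition certifies tw(G) ≤ 2. Conversely, {a, d, e} is a clique of size 3, and the vertices of any clique must share a bag in every tree decomposition; so some bag has ≥ 3 vertices and tw(G) ≥ 2. Therefore the treewidth is 2.

Treewidth 2.
Bags: B1 = {a, c, d}  B2 = {a, d, e}  B3 = {b, c, d}
Tree: B1–B2, B1–B3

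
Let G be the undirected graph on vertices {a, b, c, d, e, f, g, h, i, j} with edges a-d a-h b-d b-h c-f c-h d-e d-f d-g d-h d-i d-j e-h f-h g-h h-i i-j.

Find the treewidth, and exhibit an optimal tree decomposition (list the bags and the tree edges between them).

Treewidth 2.
One optimal decomposition is:
Bags: B1 = {d, h, i}  B2 = {d, f, h}  B3 = {b, d, h}  B4 = {c, f, h}  B5 = {d, e, h}  B6 = {d, g, h}  B7 = {a, d, h}  B8 = {d, i, j}
Tree: B1–B2, B2–B3, B2–B4, B1–B5, B5–B6, B1–B7, B1–B8

Each bag holds 3 vertices, so the decomposition has width 2, which upper-bounds the treewidth. Conversely, {d, i, j} is a clique of size 3, and the vertices of any clique must share a bag in every tree decomposition; so some bag has ≥ 3 vertices and tw(G) ≥ 2. Combining the bounds, tw(G) = 2.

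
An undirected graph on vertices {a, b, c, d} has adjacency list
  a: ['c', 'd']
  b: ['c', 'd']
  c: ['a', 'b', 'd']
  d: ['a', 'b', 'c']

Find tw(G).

A width-2 tree decomposition is:
Bags: B1 = {b, c, d}  B2 = {a, c, d}
Tree: B1–B2
Every bag has size at most 3, so the width is 3 − 1 = 2 and tw(G) ≤ 2. Conversely, {a, c, d} is a clique of size 3, and the vertices of any clique must share a bag in every tree decomposition; so some bag has ≥ 3 vertices and tw(G) ≥ 2. Combining the bounds, tw(G) = 2.

2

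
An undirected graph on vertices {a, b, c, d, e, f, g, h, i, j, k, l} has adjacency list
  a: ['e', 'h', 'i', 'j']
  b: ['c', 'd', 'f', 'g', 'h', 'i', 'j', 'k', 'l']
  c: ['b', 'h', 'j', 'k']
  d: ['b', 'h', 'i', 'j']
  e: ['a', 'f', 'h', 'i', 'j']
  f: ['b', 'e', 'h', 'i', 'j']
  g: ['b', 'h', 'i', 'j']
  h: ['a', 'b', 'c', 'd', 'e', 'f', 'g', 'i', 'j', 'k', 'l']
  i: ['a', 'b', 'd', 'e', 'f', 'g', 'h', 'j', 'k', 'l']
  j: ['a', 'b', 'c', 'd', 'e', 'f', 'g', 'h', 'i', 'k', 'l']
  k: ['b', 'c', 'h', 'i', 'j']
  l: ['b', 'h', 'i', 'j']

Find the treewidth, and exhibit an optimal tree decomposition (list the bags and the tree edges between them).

Treewidth 4.
One optimal decomposition is:
Bags: B1 = {b, f, h, i, j}  B2 = {b, h, i, j, k}  B3 = {b, d, h, i, j}  B4 = {b, g, h, i, j}  B5 = {e, f, h, i, j}  B6 = {b, c, h, j, k}  B7 = {a, e, h, i, j}  B8 = {b, h, i, j, l}
Tree: B1–B2, B2–B3, B3–B4, B1–B5, B2–B6, B5–B7, B2–B8

Every bag has size at most 5, so the width is 5 − 1 = 4 and tw(G) ≤ 4. On the other hand G contains the 5-clique {b, c, h, j, k}. A clique must lie in a single bag of any decomposition, so no decomposition can have width below 4. Hence tw(G) = 4 exactly.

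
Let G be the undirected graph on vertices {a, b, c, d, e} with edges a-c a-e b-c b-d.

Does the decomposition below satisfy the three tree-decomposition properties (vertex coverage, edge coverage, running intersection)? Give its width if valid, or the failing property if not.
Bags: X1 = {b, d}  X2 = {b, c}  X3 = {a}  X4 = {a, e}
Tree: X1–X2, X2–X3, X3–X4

A tree decomposition must satisfy three properties: every vertex lies in some bag; for every edge, both endpoints lie together in some bag; and for every vertex, the bags containing it form a connected subtree. Here edge (c,a) lies in no bag, so the decomposition is invalid.

No — edge (c,a) lies in no bag.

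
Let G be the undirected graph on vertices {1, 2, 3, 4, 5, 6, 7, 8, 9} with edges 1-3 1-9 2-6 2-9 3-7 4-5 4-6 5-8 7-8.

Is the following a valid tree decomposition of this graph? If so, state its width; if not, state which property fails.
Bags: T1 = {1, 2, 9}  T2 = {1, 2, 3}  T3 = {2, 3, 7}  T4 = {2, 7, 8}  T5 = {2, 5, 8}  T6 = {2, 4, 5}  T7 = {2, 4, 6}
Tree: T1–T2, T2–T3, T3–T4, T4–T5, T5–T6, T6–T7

Yes; width 2.

Checking the three conditions: (i) the bags cover all of {1, 2, 3, 4, 5, 6, 7, 8, 9}; (ii) for each edge, some bag contains both endpoints; (iii) the bags containing any fixed vertex form a subtree. All hold, so the decomposition is valid with width 3 − 1 = 2.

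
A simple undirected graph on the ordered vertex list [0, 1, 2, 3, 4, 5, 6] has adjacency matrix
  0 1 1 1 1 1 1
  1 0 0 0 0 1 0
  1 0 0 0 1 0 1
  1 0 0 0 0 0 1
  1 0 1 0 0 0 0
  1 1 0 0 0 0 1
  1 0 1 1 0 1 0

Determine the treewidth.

A width-2 tree decomposition is:
Bags: B1 = {0, 2, 4}  B2 = {0, 2, 6}  B3 = {0, 5, 6}  B4 = {0, 3, 6}  B5 = {0, 1, 5}
Tree: B1–B2, B2–B3, B2–B4, B3–B5
The largest bag has 3 vertices, giving width 2; this decomposition certifies tw(G) ≤ 2. On the other hand G contains the 3-clique {0, 1, 5}. A clique must lie in a single bag of any decomposition, so no decomposition can have width below 2. The upper and lower bounds meet at 2, so that is the treewidth.

2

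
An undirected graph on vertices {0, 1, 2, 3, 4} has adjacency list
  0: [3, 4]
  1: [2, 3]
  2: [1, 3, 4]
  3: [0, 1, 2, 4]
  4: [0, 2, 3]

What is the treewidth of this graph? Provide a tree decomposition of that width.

Treewidth 2.
Bags: B1 = {0, 3, 4}  B2 = {2, 3, 4}  B3 = {1, 2, 3}
Tree: B1–B2, B2–B3

The largest bag has 3 vertices, giving width 2; this decomposition certifies tw(G) ≤ 2. For the lower bound, the 3 vertices {0, 3, 4} are pairwise adjacent, and any tree decomposition puts a clique entirely inside one bag — forcing width ≥ 2. Therefore the treewidth is 2.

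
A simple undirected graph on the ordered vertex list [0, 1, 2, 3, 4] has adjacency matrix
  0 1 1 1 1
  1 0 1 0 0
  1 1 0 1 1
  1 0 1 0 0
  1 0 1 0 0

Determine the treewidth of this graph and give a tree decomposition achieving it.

Treewidth 2.
One such decomposition:
Bags: B1 = {0, 2, 4}  B2 = {0, 1, 2}  B3 = {0, 2, 3}
Tree: B1–B2, B2–B3

Every bag has size at most 3, so the width is 3 − 1 = 2 and tw(G) ≤ 2. On the other hand G contains the 3-clique {0, 1, 2}. A clique must lie in a single bag of any decomposition, so no decomposition can have width below 2. Combining the bounds, tw(G) = 2.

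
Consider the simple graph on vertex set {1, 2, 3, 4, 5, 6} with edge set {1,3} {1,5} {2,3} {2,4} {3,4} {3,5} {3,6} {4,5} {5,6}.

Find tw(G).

2

A width-2 tree decomposition is:
Bags: B1 = {3, 5, 6}  B2 = {3, 4, 5}  B3 = {2, 3, 4}  B4 = {1, 3, 5}
Tree: B1–B2, B2–B3, B1–B4
Each bag holds 3 vertices, so the decomposition has width 2, which upper-bounds the treewidth. On the other hand G contains the 3-clique {2, 3, 4}. A clique must lie in a single bag of any decomposition, so no decomposition can have width below 2. Hence tw(G) = 2 exactly.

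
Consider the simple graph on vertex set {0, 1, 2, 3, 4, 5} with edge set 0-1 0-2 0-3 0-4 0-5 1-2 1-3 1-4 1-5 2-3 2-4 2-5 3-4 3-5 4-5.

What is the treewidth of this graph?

A width-5 tree decomposition is:
Bags: B1 = {0, 1, 2, 3, 4, 5}
Tree: (single bag)
With just one bag of size 6, the width is 6 − 1 = 5, so tw(G) ≤ 5. On the other hand G contains the 6-clique {0, 1, 2, 3, 4, 5}. A clique must lie in a single bag of any decomposition, so no decomposition can have width below 5. The upper and lower bounds meet at 5, so that is the treewidth.

5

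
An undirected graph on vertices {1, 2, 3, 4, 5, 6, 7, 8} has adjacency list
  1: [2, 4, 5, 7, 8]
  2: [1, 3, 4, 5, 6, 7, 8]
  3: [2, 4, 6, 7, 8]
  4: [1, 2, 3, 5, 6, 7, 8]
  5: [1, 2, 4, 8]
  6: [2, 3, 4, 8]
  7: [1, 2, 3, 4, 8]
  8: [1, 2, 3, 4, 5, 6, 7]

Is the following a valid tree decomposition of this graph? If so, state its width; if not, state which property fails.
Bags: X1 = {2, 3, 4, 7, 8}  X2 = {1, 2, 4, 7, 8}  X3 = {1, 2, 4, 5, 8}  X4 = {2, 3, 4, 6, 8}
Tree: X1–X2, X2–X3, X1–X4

Yes; width 4.

Checking the three conditions: (i) the bags cover all of {1, 2, 3, 4, 5, 6, 7, 8}; (ii) for each edge, some bag contains both endpoints; (iii) the bags containing any fixed vertex form a subtree. All hold, so the decomposition is valid with width 5 − 1 = 4.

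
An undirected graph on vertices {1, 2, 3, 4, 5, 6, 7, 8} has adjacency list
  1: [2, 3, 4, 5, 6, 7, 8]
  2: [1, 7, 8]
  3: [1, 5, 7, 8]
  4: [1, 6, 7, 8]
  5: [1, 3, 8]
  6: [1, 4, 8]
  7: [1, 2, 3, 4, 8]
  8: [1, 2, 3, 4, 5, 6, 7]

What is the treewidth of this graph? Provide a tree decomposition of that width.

Every bag has size at most 4, so the width is 4 − 1 = 3 and tw(G) ≤ 3. Conversely, {1, 3, 5, 8} is a clique of size 4, and the vertices of any clique must share a bag in every tree decomposition; so some bag has ≥ 4 vertices and tw(G) ≥ 3. The upper and lower bounds meet at 3, so that is the treewidth.

Treewidth 3.
One such decomposition:
Bags: B1 = {1, 2, 7, 8}  B2 = {1, 4, 7, 8}  B3 = {1, 3, 7, 8}  B4 = {1, 4, 6, 8}  B5 = {1, 3, 5, 8}
Tree: B1–B2, B2–B3, B2–B4, B3–B5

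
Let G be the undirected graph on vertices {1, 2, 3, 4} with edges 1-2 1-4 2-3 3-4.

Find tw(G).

2

A width-2 tree decomposition is:
Bags: B1 = {1, 3, 4}  B2 = {1, 2, 3}
Tree: B1–B2
Every bag has size at most 3, so the width is 3 − 1 = 2 and tw(G) ≤ 2. The edges 1–4–3–2–1 form a cycle, so G is not a tree and its treewidth is at least 2. Hence tw(G) = 2 exactly.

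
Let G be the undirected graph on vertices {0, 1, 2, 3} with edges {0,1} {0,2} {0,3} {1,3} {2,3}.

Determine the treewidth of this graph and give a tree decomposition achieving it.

Every bag has size at most 3, so the width is 3 − 1 = 2 and tw(G) ≤ 2. On the other hand G contains the 3-clique {0, 1, 3}. A clique must lie in a single bag of any decomposition, so no decomposition can have width below 2. Combining the bounds, tw(G) = 2.

Treewidth 2.
One optimal decomposition is:
Bags: B1 = {0, 2, 3}  B2 = {0, 1, 3}
Tree: B1–B2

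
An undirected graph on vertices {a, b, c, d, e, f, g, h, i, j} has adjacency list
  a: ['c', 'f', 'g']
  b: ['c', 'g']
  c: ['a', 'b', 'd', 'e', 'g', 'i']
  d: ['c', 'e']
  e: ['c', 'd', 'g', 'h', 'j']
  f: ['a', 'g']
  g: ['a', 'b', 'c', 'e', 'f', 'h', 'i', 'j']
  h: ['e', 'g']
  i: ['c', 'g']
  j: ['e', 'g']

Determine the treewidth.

A width-2 tree decomposition is:
Bags: B1 = {a, c, g}  B2 = {c, e, g}  B3 = {e, g, h}  B4 = {c, d, e}  B5 = {e, g, j}  B6 = {a, f, g}  B7 = {c, g, i}  B8 = {b, c, g}
Tree: B1–B2, B2–B3, B2–B4, B2–B5, B1–B6, B2–B7, B7–B8
Every bag has size at most 3, so the width is 3 − 1 = 2 and tw(G) ≤ 2. Conversely, {c, d, e} is a clique of size 3, and the vertices of any clique must share a bag in every tree decomposition; so some bag has ≥ 3 vertices and tw(G) ≥ 2. Combining the bounds, tw(G) = 2.

2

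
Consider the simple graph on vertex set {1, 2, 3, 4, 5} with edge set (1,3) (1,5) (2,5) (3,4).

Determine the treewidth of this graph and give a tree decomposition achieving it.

Treewidth 1.
Bags: B1 = {2, 5}  B2 = {1, 5}  B3 = {1, 3}  B4 = {3, 4}
Tree: B1–B2, B2–B3, B3–B4

The largest bag has 2 vertices, giving width 1; this decomposition certifies tw(G) ≤ 1. Since G has at least one edge (e.g. 2–5), it is not an edgeless graph, so tw(G) ≥ 1. Combining the bounds, tw(G) = 1.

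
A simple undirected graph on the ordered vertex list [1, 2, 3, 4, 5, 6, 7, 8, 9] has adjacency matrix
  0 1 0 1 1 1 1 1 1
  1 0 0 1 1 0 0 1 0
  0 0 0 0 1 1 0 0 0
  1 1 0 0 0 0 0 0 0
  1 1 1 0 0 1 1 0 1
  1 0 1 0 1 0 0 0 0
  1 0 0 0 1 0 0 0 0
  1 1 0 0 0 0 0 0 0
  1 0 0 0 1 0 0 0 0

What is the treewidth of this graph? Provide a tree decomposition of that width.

Each bag holds 3 vertices, so the decomposition has width 2, which upper-bounds the treewidth. On the other hand G contains the 3-clique {1, 2, 8}. A clique must lie in a single bag of any decomposition, so no decomposition can have width below 2. Therefore the treewidth is 2.

Treewidth 2.
Bags: B1 = {1, 5, 7}  B2 = {1, 2, 5}  B3 = {1, 2, 4}  B4 = {1, 5, 6}  B5 = {1, 5, 9}  B6 = {3, 5, 6}  B7 = {1, 2, 8}
Tree: B1–B2, B2–B3, B2–B4, B1–B5, B4–B6, B2–B7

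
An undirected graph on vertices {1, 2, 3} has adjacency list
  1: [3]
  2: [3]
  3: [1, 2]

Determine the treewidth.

1

A width-1 tree decomposition is:
Bags: B1 = {2, 3}  B2 = {1, 3}
Tree: B1–B2
Every bag has size at most 2, so the width is 2 − 1 = 1 and tw(G) ≤ 1. Any graph with an edge has treewidth ≥ 1, and G has the edge 2–3. The upper and lower bounds meet at 1, so that is the treewidth.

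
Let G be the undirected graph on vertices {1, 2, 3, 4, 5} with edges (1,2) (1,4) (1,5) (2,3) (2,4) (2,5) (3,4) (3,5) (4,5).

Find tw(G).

A width-3 tree decomposition is:
Bags: B1 = {2, 3, 4, 5}  B2 = {1, 2, 4, 5}
Tree: B1–B2
Every bag has size at most 4, so the width is 4 − 1 = 3 and tw(G) ≤ 3. For the lower bound, the 4 vertices {1, 2, 4, 5} are pairwise adjacent, and any tree decomposition puts a clique entirely inside one bag — forcing width ≥ 3. Therefore the treewidth is 3.

3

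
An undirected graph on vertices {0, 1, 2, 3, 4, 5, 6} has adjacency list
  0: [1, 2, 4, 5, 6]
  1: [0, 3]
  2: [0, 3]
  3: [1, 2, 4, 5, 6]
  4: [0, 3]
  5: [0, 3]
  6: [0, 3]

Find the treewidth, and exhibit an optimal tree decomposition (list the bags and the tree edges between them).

Treewidth 2.
Bags: B1 = {0, 1, 3}  B2 = {0, 2, 3}  B3 = {0, 3, 4}  B4 = {0, 3, 5}  B5 = {0, 3, 6}
Tree: B1–B2, B2–B3, B3–B4, B4–B5

Every bag has size at most 3, so the width is 3 − 1 = 2 and tw(G) ≤ 2. The edges 0–1–3–2–0 form a cycle, so G is not a tree and its treewidth is at least 2. The upper and lower bounds meet at 2, so that is the treewidth.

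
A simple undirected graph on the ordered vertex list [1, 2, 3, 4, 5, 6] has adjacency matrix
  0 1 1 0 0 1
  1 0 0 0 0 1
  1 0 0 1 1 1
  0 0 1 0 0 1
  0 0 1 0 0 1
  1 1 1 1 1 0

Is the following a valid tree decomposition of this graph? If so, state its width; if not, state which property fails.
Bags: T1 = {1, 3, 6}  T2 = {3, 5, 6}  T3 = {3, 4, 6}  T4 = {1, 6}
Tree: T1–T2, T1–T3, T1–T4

A tree decomposition must satisfy three properties: every vertex lies in some bag; for every edge, both endpoints lie together in some bag; and for every vertex, the bags containing it form a connected subtree. Here vertex 2 appears in no bag, so the decomposition is invalid.

No — vertex 2 appears in no bag.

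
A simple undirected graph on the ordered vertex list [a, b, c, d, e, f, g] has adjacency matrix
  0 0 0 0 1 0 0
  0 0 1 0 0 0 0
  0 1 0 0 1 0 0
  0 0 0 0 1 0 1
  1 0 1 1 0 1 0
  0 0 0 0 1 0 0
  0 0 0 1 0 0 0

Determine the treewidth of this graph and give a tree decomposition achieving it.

Each bag holds 2 vertices, so the decomposition has width 1, which upper-bounds the treewidth. G has an edge, so its treewidth is at least 1. Hence tw(G) = 1 exactly.

Treewidth 1.
Bags: B1 = {e, f}  B2 = {c, e}  B3 = {d, e}  B4 = {a, e}  B5 = {d, g}  B6 = {b, c}
Tree: B1–B2, B2–B3, B2–B4, B3–B5, B2–B6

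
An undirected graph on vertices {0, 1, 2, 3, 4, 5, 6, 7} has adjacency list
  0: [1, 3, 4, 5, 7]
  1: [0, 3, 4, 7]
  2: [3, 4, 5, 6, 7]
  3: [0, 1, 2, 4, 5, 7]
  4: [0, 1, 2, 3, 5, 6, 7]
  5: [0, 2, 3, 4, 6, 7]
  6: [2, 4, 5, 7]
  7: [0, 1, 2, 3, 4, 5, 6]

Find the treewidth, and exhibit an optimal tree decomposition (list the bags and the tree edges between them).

The largest bag has 5 vertices, giving width 4; this decomposition certifies tw(G) ≤ 4. For the lower bound, the 5 vertices {0, 1, 3, 4, 7} are pairwise adjacent, and any tree decomposition puts a clique entirely inside one bag — forcing width ≥ 4. The upper and lower bounds meet at 4, so that is the treewidth.

Treewidth 4.
Bags: B1 = {0, 3, 4, 5, 7}  B2 = {0, 1, 3, 4, 7}  B3 = {2, 3, 4, 5, 7}  B4 = {2, 4, 5, 6, 7}
Tree: B1–B2, B1–B3, B3–B4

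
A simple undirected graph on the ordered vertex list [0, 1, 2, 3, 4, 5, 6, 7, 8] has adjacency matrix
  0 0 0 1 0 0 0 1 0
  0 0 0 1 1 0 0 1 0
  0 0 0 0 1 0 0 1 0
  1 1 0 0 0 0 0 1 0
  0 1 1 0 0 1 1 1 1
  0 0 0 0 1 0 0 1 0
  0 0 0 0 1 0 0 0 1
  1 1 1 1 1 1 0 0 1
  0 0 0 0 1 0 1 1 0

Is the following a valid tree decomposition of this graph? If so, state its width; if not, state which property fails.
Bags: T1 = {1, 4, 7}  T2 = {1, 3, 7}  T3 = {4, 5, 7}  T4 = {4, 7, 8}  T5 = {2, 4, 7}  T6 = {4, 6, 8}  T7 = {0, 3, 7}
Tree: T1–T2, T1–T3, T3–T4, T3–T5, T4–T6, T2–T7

Yes; width 2.

Every vertex of G appears in some bag (union = {0, 1, 2, 3, 4, 5, 6, 7, 8}); every edge is covered by a bag; and for each vertex v the set of bags containing v is connected in the bag tree. The decomposition is therefore valid. The largest bag has 3 vertices, so the width is 2.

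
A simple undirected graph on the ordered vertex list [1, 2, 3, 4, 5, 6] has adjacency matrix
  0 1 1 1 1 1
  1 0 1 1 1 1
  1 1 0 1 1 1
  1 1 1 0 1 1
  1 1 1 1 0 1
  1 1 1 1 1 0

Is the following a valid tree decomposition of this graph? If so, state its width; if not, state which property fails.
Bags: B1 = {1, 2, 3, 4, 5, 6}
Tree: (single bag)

Yes; width 5.

Every vertex of G appears in some bag (union = {1, 2, 3, 4, 5, 6}); every edge is covered by a bag; and for each vertex v the set of bags containing v is connected in the bag tree. The decomposition is therefore valid. The largest bag has 6 vertices, so the width is 5.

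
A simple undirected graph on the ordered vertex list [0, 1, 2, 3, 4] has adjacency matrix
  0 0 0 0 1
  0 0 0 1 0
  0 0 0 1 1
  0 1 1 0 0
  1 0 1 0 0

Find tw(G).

1

A width-1 tree decomposition is:
Bags: B1 = {0, 4}  B2 = {2, 4}  B3 = {2, 3}  B4 = {1, 3}
Tree: B1–B2, B2–B3, B3–B4
Each bag holds 2 vertices, so the decomposition has width 1, which upper-bounds the treewidth. Since G has at least one edge (e.g. 0–4), it is not an edgeless graph, so tw(G) ≥ 1. The upper and lower bounds meet at 1, so that is the treewidth.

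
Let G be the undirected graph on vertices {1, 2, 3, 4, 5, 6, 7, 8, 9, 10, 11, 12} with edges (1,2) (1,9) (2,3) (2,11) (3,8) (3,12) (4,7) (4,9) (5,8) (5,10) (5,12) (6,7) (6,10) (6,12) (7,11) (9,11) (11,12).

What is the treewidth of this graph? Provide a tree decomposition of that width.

Every bag has size at most 4, so the width is 4 − 1 = 3 and tw(G) ≤ 3. For the lower bound: the 4 vertex sets {1,4,9}, {2}, {11}, {3,6,7,12} are disjoint, each induces a connected subgraph, and every pair is joined by at least one edge of G. Contracting each set to a single vertex therefore yields K_{4} as a minor, and since treewidth is minor-monotone, tw(G) ≥ tw(K_{4}) = 3. Combining the bounds, tw(G) = 3.

Treewidth 3.
Bags: B1 = {1, 2, 4, 9}  B2 = {2, 4, 9, 11}  B3 = {2, 4, 7, 11}  B4 = {2, 3, 7, 11}  B5 = {3, 7, 11, 12}  B6 = {3, 6, 7, 12}  B7 = {3, 6, 8, 12}  B8 = {5, 6, 8, 12}  B9 = {5, 6, 8, 10}
Tree: B1–B2, B2–B3, B3–B4, B4–B5, B5–B6, B6–B7, B7–B8, B8–B9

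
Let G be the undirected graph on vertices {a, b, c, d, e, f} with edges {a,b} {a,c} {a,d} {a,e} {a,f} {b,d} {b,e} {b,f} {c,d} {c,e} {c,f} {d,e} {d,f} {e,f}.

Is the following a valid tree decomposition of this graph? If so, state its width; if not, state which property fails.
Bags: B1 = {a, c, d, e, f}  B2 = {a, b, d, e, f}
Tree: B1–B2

Every vertex of G appears in some bag (union = {a, b, c, d, e, f}); every edge is covered by a bag; and for each vertex v the set of bags containing v is connected in the bag tree. The decomposition is therefore valid. The largest bag has 5 vertices, so the width is 4.

Yes; width 4.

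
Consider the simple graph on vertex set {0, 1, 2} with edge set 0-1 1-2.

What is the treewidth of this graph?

A width-1 tree decomposition is:
Bags: B1 = {0, 1}  B2 = {1, 2}
Tree: B1–B2
Each bag holds 2 vertices, so the decomposition has width 1, which upper-bounds the treewidth. Any graph with an edge has treewidth ≥ 1, and G has the edge 1–0. The upper and lower bounds meet at 1, so that is the treewidth.

1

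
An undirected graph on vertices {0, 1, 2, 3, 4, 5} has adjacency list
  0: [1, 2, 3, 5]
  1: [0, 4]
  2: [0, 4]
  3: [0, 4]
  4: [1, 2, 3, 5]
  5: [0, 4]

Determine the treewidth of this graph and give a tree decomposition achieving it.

Each bag holds 3 vertices, so the decomposition has width 2, which upper-bounds the treewidth. For the lower bound, G contains the cycle 5–4–3–0–5, so G is not a forest; only forests have treewidth ≤ 1, hence tw(G) ≥ 2. The upper and lower bounds meet at 2, so that is the treewidth.

Treewidth 2.
One optimal decomposition is:
Bags: B1 = {0, 4, 5}  B2 = {0, 3, 4}  B3 = {0, 1, 4}  B4 = {0, 2, 4}
Tree: B1–B2, B2–B3, B3–B4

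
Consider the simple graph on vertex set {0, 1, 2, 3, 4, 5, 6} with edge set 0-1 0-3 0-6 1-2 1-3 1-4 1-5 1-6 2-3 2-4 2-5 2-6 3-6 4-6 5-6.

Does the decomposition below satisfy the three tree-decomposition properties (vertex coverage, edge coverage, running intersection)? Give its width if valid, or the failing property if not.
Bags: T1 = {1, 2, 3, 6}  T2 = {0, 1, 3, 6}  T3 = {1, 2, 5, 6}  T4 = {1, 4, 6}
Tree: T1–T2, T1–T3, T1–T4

No — edge (2,4) lies in no bag.

A tree decomposition must satisfy three properties: every vertex lies in some bag; for every edge, both endpoints lie together in some bag; and for every vertex, the bags containing it form a connected subtree. Here edge (2,4) lies in no bag, so the decomposition is invalid.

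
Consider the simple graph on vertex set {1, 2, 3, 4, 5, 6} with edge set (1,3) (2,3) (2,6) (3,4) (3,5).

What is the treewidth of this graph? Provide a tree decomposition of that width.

The largest bag has 2 vertices, giving width 1; this decomposition certifies tw(G) ≤ 1. G has an edge, so its treewidth is at least 1. Combining the bounds, tw(G) = 1.

Treewidth 1.
One such decomposition:
Bags: B1 = {2, 3}  B2 = {3, 5}  B3 = {3, 4}  B4 = {1, 3}  B5 = {2, 6}
Tree: B1–B2, B1–B3, B2–B4, B1–B5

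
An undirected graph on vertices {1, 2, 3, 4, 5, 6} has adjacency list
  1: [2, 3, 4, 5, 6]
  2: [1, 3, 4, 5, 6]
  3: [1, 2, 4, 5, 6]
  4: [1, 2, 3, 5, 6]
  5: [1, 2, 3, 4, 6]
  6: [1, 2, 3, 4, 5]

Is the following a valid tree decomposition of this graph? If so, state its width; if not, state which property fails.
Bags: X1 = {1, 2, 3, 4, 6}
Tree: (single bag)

No — vertex 5 appears in no bag.

A tree decomposition must satisfy three properties: every vertex lies in some bag; for every edge, both endpoints lie together in some bag; and for every vertex, the bags containing it form a connected subtree. Here vertex 5 appears in no bag, so the decomposition is invalid.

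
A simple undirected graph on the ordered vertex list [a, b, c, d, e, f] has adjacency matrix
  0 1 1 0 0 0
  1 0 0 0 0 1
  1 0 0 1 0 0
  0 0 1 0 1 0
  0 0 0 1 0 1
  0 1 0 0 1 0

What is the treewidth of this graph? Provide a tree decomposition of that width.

Treewidth 2.
One such decomposition:
Bags: B1 = {d, e, f}  B2 = {c, d, f}  B3 = {a, c, f}  B4 = {a, b, f}
Tree: B1–B2, B2–B3, B3–B4

Every bag has size at most 3, so the width is 3 − 1 = 2 and tw(G) ≤ 2. For the lower bound, G contains the cycle f–e–d–c–a–b–f, so G is not a forest; only forests have treewidth ≤ 1, hence tw(G) ≥ 2. The upper and lower bounds meet at 2, so that is the treewidth.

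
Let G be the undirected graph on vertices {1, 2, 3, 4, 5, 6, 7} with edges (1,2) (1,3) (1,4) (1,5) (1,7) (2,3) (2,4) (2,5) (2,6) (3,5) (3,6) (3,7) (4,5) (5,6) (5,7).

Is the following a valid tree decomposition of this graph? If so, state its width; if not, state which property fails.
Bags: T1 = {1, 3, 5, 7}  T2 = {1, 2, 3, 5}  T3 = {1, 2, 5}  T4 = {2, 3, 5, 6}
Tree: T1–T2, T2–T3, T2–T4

A tree decomposition must satisfy three properties: every vertex lies in some bag; for every edge, both endpoints lie together in some bag; and for every vertex, the bags containing it form a connected subtree. Here vertex 4 appears in no bag, so the decomposition is invalid.

No — vertex 4 appears in no bag.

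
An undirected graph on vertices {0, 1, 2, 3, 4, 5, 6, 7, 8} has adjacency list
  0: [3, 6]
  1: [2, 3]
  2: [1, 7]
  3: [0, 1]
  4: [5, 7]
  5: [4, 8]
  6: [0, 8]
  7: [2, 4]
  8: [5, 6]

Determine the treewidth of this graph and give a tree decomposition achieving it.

Treewidth 2.
Bags: B1 = {1, 2, 3}  B2 = {2, 3, 7}  B3 = {3, 4, 7}  B4 = {3, 4, 5}  B5 = {3, 5, 8}  B6 = {3, 6, 8}  B7 = {0, 3, 6}
Tree: B1–B2, B2–B3, B3–B4, B4–B5, B5–B6, B6–B7

Every bag has size at most 3, so the width is 3 − 1 = 2 and tw(G) ≤ 2. For the lower bound, G contains the cycle 3–1–2–7–4–5–8–6–0–3, so G is not a forest; only forests have treewidth ≤ 1, hence tw(G) ≥ 2. The upper and lower bounds meet at 2, so that is the treewidth.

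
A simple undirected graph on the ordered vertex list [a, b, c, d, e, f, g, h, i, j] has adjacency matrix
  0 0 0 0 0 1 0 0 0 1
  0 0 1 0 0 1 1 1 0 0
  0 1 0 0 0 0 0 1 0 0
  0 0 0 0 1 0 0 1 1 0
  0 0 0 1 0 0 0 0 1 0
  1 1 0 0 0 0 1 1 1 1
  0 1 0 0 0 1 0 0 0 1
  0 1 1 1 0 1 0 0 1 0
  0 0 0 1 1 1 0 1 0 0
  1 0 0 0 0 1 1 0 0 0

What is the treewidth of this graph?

A width-2 tree decomposition is:
Bags: B1 = {f, h, i}  B2 = {b, f, h}  B3 = {d, h, i}  B4 = {b, f, g}  B5 = {b, c, h}  B6 = {f, g, j}  B7 = {a, f, j}  B8 = {d, e, i}
Tree: B1–B2, B1–B3, B2–B4, B2–B5, B4–B6, B6–B7, B3–B8
Every bag has size at most 3, so the width is 3 − 1 = 2 and tw(G) ≤ 2. On the other hand G contains the 3-clique {d, e, i}. A clique must lie in a single bag of any decomposition, so no decomposition can have width below 2. Therefore the treewidth is 2.

2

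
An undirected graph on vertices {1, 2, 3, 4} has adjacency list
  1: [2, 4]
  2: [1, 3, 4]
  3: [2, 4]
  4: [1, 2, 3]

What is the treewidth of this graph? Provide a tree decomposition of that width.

Treewidth 2.
One optimal decomposition is:
Bags: B1 = {1, 2, 4}  B2 = {2, 3, 4}
Tree: B1–B2

Every bag has size at most 3, so the width is 3 − 1 = 2 and tw(G) ≤ 2. On the other hand G contains the 3-clique {1, 2, 4}. A clique must lie in a single bag of any decomposition, so no decomposition can have width below 2. Combining the bounds, tw(G) = 2.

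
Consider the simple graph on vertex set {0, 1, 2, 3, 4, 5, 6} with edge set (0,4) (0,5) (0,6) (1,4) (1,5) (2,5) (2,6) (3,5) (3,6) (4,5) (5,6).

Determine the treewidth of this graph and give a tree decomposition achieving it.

Treewidth 2.
Bags: B1 = {3, 5, 6}  B2 = {2, 5, 6}  B3 = {0, 5, 6}  B4 = {0, 4, 5}  B5 = {1, 4, 5}
Tree: B1–B2, B2–B3, B3–B4, B4–B5

Every bag has size at most 3, so the width is 3 − 1 = 2 and tw(G) ≤ 2. Conversely, {1, 4, 5} is a clique of size 3, and the vertices of any clique must share a bag in every tree decomposition; so some bag has ≥ 3 vertices and tw(G) ≥ 2. Therefore the treewidth is 2.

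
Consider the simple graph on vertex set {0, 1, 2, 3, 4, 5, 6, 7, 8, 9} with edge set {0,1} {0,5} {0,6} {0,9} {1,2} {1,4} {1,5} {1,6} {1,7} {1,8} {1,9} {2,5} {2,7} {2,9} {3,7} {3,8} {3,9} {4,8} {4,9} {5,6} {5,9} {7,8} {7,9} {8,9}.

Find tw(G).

3

A width-3 tree decomposition is:
Bags: B1 = {1, 7, 8, 9}  B2 = {1, 2, 7, 9}  B3 = {1, 2, 5, 9}  B4 = {1, 4, 8, 9}  B5 = {0, 1, 5, 9}  B6 = {3, 7, 8, 9}  B7 = {0, 1, 5, 6}
Tree: B1–B2, B2–B3, B1–B4, B3–B5, B1–B6, B5–B7
Each bag holds 4 vertices, so the decomposition has width 3, which upper-bounds the treewidth. For the lower bound, the 4 vertices {0, 1, 5, 9} are pairwise adjacent, and any tree decomposition puts a clique entirely inside one bag — forcing width ≥ 3. Hence tw(G) = 3 exactly.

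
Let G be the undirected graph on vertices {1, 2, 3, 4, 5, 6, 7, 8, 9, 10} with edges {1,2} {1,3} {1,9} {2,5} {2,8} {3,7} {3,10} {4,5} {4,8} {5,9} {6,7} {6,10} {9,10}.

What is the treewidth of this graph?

A width-2 tree decomposition is:
Bags: B1 = {6, 7, 10}  B2 = {3, 7, 10}  B3 = {3, 9, 10}  B4 = {1, 3, 9}  B5 = {1, 5, 9}  B6 = {1, 2, 5}  B7 = {2, 4, 5}  B8 = {2, 4, 8}
Tree: B1–B2, B2–B3, B3–B4, B4–B5, B5–B6, B6–B7, B7–B8
The largest bag has 3 vertices, giving width 2; this decomposition certifies tw(G) ≤ 2. The edges 6–7–3–10–6 form a cycle, so G is not a tree and its treewidth is at least 2. Combining the bounds, tw(G) = 2.

2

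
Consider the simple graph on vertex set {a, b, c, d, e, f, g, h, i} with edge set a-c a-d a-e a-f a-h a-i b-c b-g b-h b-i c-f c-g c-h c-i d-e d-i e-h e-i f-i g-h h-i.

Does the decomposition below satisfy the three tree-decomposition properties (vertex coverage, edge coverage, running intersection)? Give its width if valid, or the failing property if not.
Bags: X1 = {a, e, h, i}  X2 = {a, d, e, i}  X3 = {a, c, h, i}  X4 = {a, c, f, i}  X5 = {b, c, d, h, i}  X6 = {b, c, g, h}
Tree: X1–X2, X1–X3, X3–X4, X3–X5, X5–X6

A tree decomposition must satisfy three properties: every vertex lies in some bag; for every edge, both endpoints lie together in some bag; and for every vertex, the bags containing it form a connected subtree. Here bags containing vertex d are not connected in the tree, so the decomposition is invalid.

No — bags containing vertex d are not connected in the tree.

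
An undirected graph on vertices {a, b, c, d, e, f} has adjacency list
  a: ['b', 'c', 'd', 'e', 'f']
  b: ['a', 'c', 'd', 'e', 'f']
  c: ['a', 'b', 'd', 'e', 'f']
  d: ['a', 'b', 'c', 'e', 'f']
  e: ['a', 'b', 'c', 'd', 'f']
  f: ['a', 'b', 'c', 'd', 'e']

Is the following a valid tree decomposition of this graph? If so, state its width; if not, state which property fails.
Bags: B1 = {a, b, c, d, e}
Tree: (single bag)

A tree decomposition must satisfy three properties: every vertex lies in some bag; for every edge, both endpoints lie together in some bag; and for every vertex, the bags containing it form a connected subtree. Here vertex f appears in no bag, so the decomposition is invalid.

No — vertex f appears in no bag.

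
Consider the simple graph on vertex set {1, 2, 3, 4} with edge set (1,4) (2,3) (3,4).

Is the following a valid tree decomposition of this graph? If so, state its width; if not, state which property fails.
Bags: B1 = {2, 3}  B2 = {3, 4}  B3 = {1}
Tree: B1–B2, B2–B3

A tree decomposition must satisfy three properties: every vertex lies in some bag; for every edge, both endpoints lie together in some bag; and for every vertex, the bags containing it form a connected subtree. Here edge (4,1) lies in no bag, so the decomposition is invalid.

No — edge (4,1) lies in no bag.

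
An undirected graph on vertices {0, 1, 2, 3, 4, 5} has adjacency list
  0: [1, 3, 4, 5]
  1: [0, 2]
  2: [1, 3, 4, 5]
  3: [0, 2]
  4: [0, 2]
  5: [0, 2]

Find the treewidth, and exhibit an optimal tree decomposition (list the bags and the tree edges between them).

Each bag holds 3 vertices, so the decomposition has width 2, which upper-bounds the treewidth. The edges 5–2–3–0–5 form a cycle, so G is not a tree and its treewidth is at least 2. Combining the bounds, tw(G) = 2.

Treewidth 2.
Bags: B1 = {0, 2, 5}  B2 = {0, 2, 3}  B3 = {0, 1, 2}  B4 = {0, 2, 4}
Tree: B1–B2, B2–B3, B3–B4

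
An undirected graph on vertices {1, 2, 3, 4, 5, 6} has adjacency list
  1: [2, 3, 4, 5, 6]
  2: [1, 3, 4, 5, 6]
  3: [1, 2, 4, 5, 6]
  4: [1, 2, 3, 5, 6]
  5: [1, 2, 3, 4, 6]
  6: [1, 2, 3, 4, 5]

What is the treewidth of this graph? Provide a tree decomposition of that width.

A single bag containing all 6 vertices is trivially a valid decomposition of width 5. On the other hand G contains the 6-clique {1, 2, 3, 4, 5, 6}. A clique must lie in a single bag of any decomposition, so no decomposition can have width below 5. The upper and lower bounds meet at 5, so that is the treewidth.

Treewidth 5.
One such decomposition:
Bags: B1 = {1, 2, 3, 4, 5, 6}
Tree: (single bag)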